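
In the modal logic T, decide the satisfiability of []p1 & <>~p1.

1. []p1 & <>~p1, w0
2. []p1, w0
3. <>~p1, w0
4. p1, w0
5. ~p1, w1
6. p1, w1
Accessibility: w0Rw0, w0Rw1, w1Rw1
Branch closes: p1 and ~p1 both at w1.
All branches of the tableau close; one closing branch shown above.

No, unsatisfiable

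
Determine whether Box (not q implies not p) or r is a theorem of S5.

Tableau for the negation not (Box (not q implies not p) or r):
1. not (Box (not q implies not p) or r), 0
2. not Box (not q implies not p), 0
3. not r, 0
4. not (not q implies not p), 1
5. not q, 1
6. p, 1
Accessibility: 0R0, 0R1, 1R0, 1R1
The negation has an open branch (countermodel exists).

Invalid (countermodel exists)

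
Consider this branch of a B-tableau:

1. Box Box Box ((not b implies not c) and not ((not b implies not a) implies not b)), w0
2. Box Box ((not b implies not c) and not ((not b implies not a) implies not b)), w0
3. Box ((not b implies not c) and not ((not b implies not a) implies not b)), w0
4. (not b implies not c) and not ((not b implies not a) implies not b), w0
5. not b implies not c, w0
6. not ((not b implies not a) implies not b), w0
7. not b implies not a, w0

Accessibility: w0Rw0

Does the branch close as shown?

No world carries both an atom and its negation.

Not closed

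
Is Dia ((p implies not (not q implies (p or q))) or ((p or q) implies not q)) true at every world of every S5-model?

Not valid

Tableau for the negation not Dia ((p implies not (not q implies (p or q))) or ((p or q) implies not q)):
1. not Dia ((p implies not (not q implies (p or q))) or ((p or q) implies not q)), 0
2. not ((p implies not (not q implies (p or q))) or ((p or q) implies not q)), 0   [neg-Dia-rule on 1 via 0R0]
3. not (p implies not (not q implies (p or q))), 0   [neg-or-rule on 2]
4. not ((p or q) implies not q), 0   [neg-or-rule on 2]
5. p, 0   [neg-implies-rule on 3]
6. not q implies (p or q), 0   [neg-implies-rule on 3]
7. p or q, 0   [neg-implies-rule on 4]
8. q, 0   [neg-implies-rule on 4]
Accessibility: 0R0
The negation has an open branch (countermodel exists).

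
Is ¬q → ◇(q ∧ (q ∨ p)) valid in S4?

Tableau for the negation ¬(¬q → ◇(q ∧ (q ∨ p))):
1. ¬(¬q → ◇(q ∧ (q ∨ p))), w0
2. ¬q, w0   [¬→-rule on 1]
3. ¬◇(q ∧ (q ∨ p)), w0   [¬→-rule on 1]
4. ¬(q ∧ (q ∨ p)), w0   [¬◇-rule on 3 via w0Rw0]
5. ¬(q ∨ p), w0   [¬∧-rule on 4 (branches; this branch)]
6. ¬p, w0   [¬∨-rule on 5]
Accessibility: w0Rw0
The negation has an open branch (countermodel exists).

Not valid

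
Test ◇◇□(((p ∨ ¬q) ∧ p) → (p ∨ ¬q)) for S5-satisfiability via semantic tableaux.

Satisfiable (open branch found)

1. ◇◇□(((p ∨ ¬q) ∧ p) → (p ∨ ¬q)), u
2. ◇□(((p ∨ ¬q) ∧ p) → (p ∨ ¬q)), v
3. □(((p ∨ ¬q) ∧ p) → (p ∨ ¬q)), w
4. ((p ∨ ¬q) ∧ p) → (p ∨ ¬q), u
5. ((p ∨ ¬q) ∧ p) → (p ∨ ¬q), v
6. ((p ∨ ¬q) ∧ p) → (p ∨ ¬q), w
7. p ∨ ¬q, u
8. p ∨ ¬q, v
9. p ∨ ¬q, w
10. ¬q, u
11. ¬q, v
12. ¬q, w
Accessibility: uRu, uRv, uRw, vRu, vRv, vRw, wRu, wRv, wRw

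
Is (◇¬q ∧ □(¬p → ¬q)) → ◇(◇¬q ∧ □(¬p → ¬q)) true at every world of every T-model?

Valid

Tableau for the negation ¬((◇¬q ∧ □(¬p → ¬q)) → ◇(◇¬q ∧ □(¬p → ¬q))):
1. ¬((◇¬q ∧ □(¬p → ¬q)) → ◇(◇¬q ∧ □(¬p → ¬q))), 0
2. ◇¬q ∧ □(¬p → ¬q), 0
3. ¬◇(◇¬q ∧ □(¬p → ¬q)), 0
4. ◇¬q, 0
5. □(¬p → ¬q), 0
6. ¬(◇¬q ∧ □(¬p → ¬q)), 0
7. ¬p → ¬q, 0
8. ¬□(¬p → ¬q), 0
9. ¬q, 0
10. ¬q, 1
11. ¬(◇¬q ∧ □(¬p → ¬q)), 1
12. ¬p → ¬q, 1
13. ¬□(¬p → ¬q), 1
14. ¬(¬p → ¬q), 2
15. ¬p, 2
16. q, 2
17. ¬(◇¬q ∧ □(¬p → ¬q)), 2
18. ¬p → ¬q, 2
19. ¬□(¬p → ¬q), 2
20. ¬q, 2
Accessibility: 0R0, 0R1, 0R2, 1R1, 2R2
Branch closes: q and ¬q both at 2.
Every branch of the negation's tableau closes; the branch above is one of them.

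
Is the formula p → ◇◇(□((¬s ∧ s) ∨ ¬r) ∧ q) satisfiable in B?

1. p → ◇◇(□((¬s ∧ s) ∨ ¬r) ∧ q), u
2. ◇◇(□((¬s ∧ s) ∨ ¬r) ∧ q), u
3. ◇(□((¬s ∧ s) ∨ ¬r) ∧ q), v
4. □((¬s ∧ s) ∨ ¬r) ∧ q, w
5. □((¬s ∧ s) ∨ ¬r), w
6. q, w
7. (¬s ∧ s) ∨ ¬r, v
8. (¬s ∧ s) ∨ ¬r, w
9. ¬r, v
10. ¬r, w
Accessibility: uRu, uRv, vRu, vRv, vRw, wRv, wRw

Satisfiable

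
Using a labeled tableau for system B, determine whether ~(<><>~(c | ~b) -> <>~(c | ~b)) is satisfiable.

Satisfiable (open branch found)

1. ~(<><>~(c | ~b) -> <>~(c | ~b)), 0
2. <><>~(c | ~b), 0   [~->-rule on 1]
3. ~<>~(c | ~b), 0   [~->-rule on 1]
4. c | ~b, 0   [~<>-rule on 3 via 0R0]
5. ~b, 0   [|-rule on 4 (branches; this branch)]
6. <>~(c | ~b), 1   [<>-rule on 2: fresh world 1, 0R1]
7. c | ~b, 1   [~<>-rule on 3 via 0R1]
8. ~b, 1   [|-rule on 7 (branches; this branch)]
9. ~(c | ~b), 2   [<>-rule on 6: fresh world 2, 1R2]
10. ~c, 2   [~|-rule on 9]
11. b, 2   [~|-rule on 9]
Accessibility: 0R0, 0R1, 1R0, 1R1, 1R2, 2R1, 2R2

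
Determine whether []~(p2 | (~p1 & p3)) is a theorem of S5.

Not valid

Tableau for the negation ~[]~(p2 | (~p1 & p3)):
1. ~[]~(p2 | (~p1 & p3)), w0
2. p2 | (~p1 & p3), w1   [~[]-rule on 1: fresh world w1, w0Rw1]
3. ~p1 & p3, w1   [|-rule on 2 (branches; this branch)]
4. ~p1, w1   [&-rule on 3]
5. p3, w1   [&-rule on 3]
Accessibility: w0Rw0, w0Rw1, w1Rw0, w1Rw1
The negation has an open branch (countermodel exists).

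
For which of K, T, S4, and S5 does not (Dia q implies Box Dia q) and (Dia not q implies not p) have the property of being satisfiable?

S4-tableau for the formula:
1. not (Dia q implies Box Dia q) and (Dia not q implies not p), u
2. not (Dia q implies Box Dia q), u   [and-rule on 1]
3. Dia not q implies not p, u   [and-rule on 1]
4. Dia q, u   [neg-implies-rule on 2]
5. not Box Dia q, u   [neg-implies-rule on 2]
6. not p, u   [implies-rule on 3 (branches; this branch)]
7. q, v   [Dia-rule on 4: fresh world v, uRv]
8. not Dia q, w   [neg-Box-rule on 5: fresh world w, uRw]
9. not q, w   [neg-Dia-rule on 8 via wRw]
Accessibility: uRu, uRv, uRw, vRv, wRw
Complete open branch: satisfiable in S4, hence also in K, T (this S4-model is also a K-model and a T-model).
S5-tableau for the formula:
1. not (Dia q implies Box Dia q) and (Dia not q implies not p), u
2. not (Dia q implies Box Dia q), u   [and-rule on 1]
3. Dia not q implies not p, u   [and-rule on 1]
4. Dia q, u   [neg-implies-rule on 2]
5. not Box Dia q, u   [neg-implies-rule on 2]
6. not Dia not q, u   [implies-rule on 3 (branches; this branch)]
7. q, u   [neg-Dia-rule on 6 via uRu]
8. q, v   [Dia-rule on 4: fresh world v, uRv]
9. not Dia q, w   [neg-Box-rule on 5: fresh world w, uRw]
10. q, w   [neg-Dia-rule on 6 via uRw]
11. not q, u   [neg-Dia-rule on 9 via wRu]
Accessibility: uRu, uRv, uRw, vRu, vRv, vRw, wRu, wRv, wRw
Branch closes: q and not q both at u.
Every branch closes (one shown): unsatisfiable in S5.

K, T, S4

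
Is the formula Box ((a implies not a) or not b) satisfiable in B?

1. Box ((a implies not a) or not b), u
2. (a implies not a) or not b, u
3. not b, u
Accessibility: uRu

Satisfiable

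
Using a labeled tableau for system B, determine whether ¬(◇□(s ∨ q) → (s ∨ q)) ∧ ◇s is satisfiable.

1. ¬(◇□(s ∨ q) → (s ∨ q)) ∧ ◇s, 0
2. ¬(◇□(s ∨ q) → (s ∨ q)), 0   [∧-rule on 1]
3. ◇s, 0   [∧-rule on 1]
4. ◇□(s ∨ q), 0   [¬→-rule on 2]
5. ¬(s ∨ q), 0   [¬→-rule on 2]
6. ¬s, 0   [¬∨-rule on 5]
7. ¬q, 0   [¬∨-rule on 5]
8. s, 1   [◇-rule on 3: fresh world 1, 0R1]
9. □(s ∨ q), 2   [◇-rule on 4: fresh world 2, 0R2]
10. s ∨ q, 0   [□-rule on 9 via 2R0]
11. s ∨ q, 2   [□-rule on 9 via 2R2]
12. q, 0   [∨-rule on 10 (branches; this branch)]
Accessibility: 0R0, 0R1, 0R2, 1R0, 1R1, 2R0, 2R2
Branch closes: q and ¬q both at 0.
All branches of the tableau close; one closing branch shown above.

Unsatisfiable (every branch closes)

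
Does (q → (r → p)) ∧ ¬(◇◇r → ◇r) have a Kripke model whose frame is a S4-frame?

1. (q → (r → p)) ∧ ¬(◇◇r → ◇r), w0
2. q → (r → p), w0
3. ¬(◇◇r → ◇r), w0
4. ◇◇r, w0
5. ¬◇r, w0
6. ¬r, w0
7. r → p, w0
8. p, w0
9. ◇r, w1
10. ¬r, w1
11. r, w2
12. ¬r, w2
Accessibility: w0Rw0, w0Rw1, w0Rw2, w1Rw1, w1Rw2, w2Rw2
Branch closes: r and ¬r both at w2.
All branches of the tableau close; one closing branch shown above.

No, unsatisfiable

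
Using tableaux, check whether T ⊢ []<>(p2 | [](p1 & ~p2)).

Invalid (countermodel exists)

Tableau for the negation ~[]<>(p2 | [](p1 & ~p2)):
1. ~[]<>(p2 | [](p1 & ~p2)), 0
2. ~<>(p2 | [](p1 & ~p2)), 1   [~[]-rule on 1: fresh world 1, 0R1]
3. ~(p2 | [](p1 & ~p2)), 1   [~<>-rule on 2 via 1R1]
4. ~p2, 1   [~|-rule on 3]
5. ~[](p1 & ~p2), 1   [~|-rule on 3]
6. ~(p1 & ~p2), 2   [~[]-rule on 5: fresh world 2, 1R2]
7. ~(p2 | [](p1 & ~p2)), 2   [~<>-rule on 2 via 1R2]
8. ~p2, 2   [~|-rule on 7]
9. ~[](p1 & ~p2), 2   [~|-rule on 7]
10. ~p1, 2   [~&-rule on 6 (branches; this branch)]
11. ~(p1 & ~p2), 3   [~[]-rule on 9: fresh world 3, 2R3]
12. p2, 3   [~&-rule on 11 (branches; this branch)]
Accessibility: 0R0, 0R1, 1R1, 1R2, 2R2, 2R3, 3R3
The negation has an open branch (countermodel exists).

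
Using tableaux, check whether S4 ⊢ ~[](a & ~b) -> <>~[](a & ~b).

Valid in S4

Tableau for the negation ~(~[](a & ~b) -> <>~[](a & ~b)):
1. ~(~[](a & ~b) -> <>~[](a & ~b)), u
2. ~[](a & ~b), u
3. ~<>~[](a & ~b), u
4. [](a & ~b), u
5. a & ~b, u
6. a, u
7. ~b, u
8. ~(a & ~b), v
9. [](a & ~b), v
10. a & ~b, v
11. a, v
12. ~b, v
13. b, v
Accessibility: uRu, uRv, vRv
Branch closes: b and ~b both at v.
All branches of the negation close; one closing branch shown above.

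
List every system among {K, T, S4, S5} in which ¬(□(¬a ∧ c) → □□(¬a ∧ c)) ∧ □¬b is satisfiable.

K, T

S4-tableau for the formula:
1. ¬(□(¬a ∧ c) → □□(¬a ∧ c)) ∧ □¬b, w0
2. ¬(□(¬a ∧ c) → □□(¬a ∧ c)), w0   [∧-rule on 1]
3. □¬b, w0   [∧-rule on 1]
4. □(¬a ∧ c), w0   [¬→-rule on 2]
5. ¬□□(¬a ∧ c), w0   [¬→-rule on 2]
6. ¬b, w0   [□-rule on 3 via w0Rw0]
7. ¬a ∧ c, w0   [□-rule on 4 via w0Rw0]
8. ¬a, w0   [∧-rule on 7]
9. c, w0   [∧-rule on 7]
10. ¬□(¬a ∧ c), w1   [¬□-rule on 5: fresh world w1, w0Rw1]
11. ¬b, w1   [□-rule on 3 via w0Rw1]
12. ¬a ∧ c, w1   [□-rule on 4 via w0Rw1]
13. ¬a, w1   [∧-rule on 12]
14. c, w1   [∧-rule on 12]
15. ¬(¬a ∧ c), w2   [¬□-rule on 10: fresh world w2, w1Rw2]
16. ¬b, w2   [□-rule on 3 via w0Rw2]
17. ¬a ∧ c, w2   [□-rule on 4 via w0Rw2]
18. ¬a, w2   [∧-rule on 17]
19. c, w2   [∧-rule on 17]
20. ¬c, w2   [¬∧-rule on 15 (branches; this branch)]
Accessibility: w0Rw0, w0Rw1, w0Rw2, w1Rw1, w1Rw2, w2Rw2
Branch closes: c and ¬c both at w2.
Every branch closes (one shown): unsatisfiable in S4, hence also in S5 (every S5-frame is an S4-frame).
T-tableau for the formula:
1. ¬(□(¬a ∧ c) → □□(¬a ∧ c)) ∧ □¬b, w0
2. ¬(□(¬a ∧ c) → □□(¬a ∧ c)), w0   [∧-rule on 1]
3. □¬b, w0   [∧-rule on 1]
4. □(¬a ∧ c), w0   [¬→-rule on 2]
5. ¬□□(¬a ∧ c), w0   [¬→-rule on 2]
6. ¬b, w0   [□-rule on 3 via w0Rw0]
7. ¬a ∧ c, w0   [□-rule on 4 via w0Rw0]
8. ¬a, w0   [∧-rule on 7]
9. c, w0   [∧-rule on 7]
10. ¬□(¬a ∧ c), w1   [¬□-rule on 5: fresh world w1, w0Rw1]
11. ¬b, w1   [□-rule on 3 via w0Rw1]
12. ¬a ∧ c, w1   [□-rule on 4 via w0Rw1]
13. ¬a, w1   [∧-rule on 12]
14. c, w1   [∧-rule on 12]
15. ¬(¬a ∧ c), w2   [¬□-rule on 10: fresh world w2, w1Rw2]
16. ¬c, w2   [¬∧-rule on 15 (branches; this branch)]
Accessibility: w0Rw0, w0Rw1, w1Rw1, w1Rw2, w2Rw2
Complete open branch: satisfiable in T, hence also in K (this T-model is also a K-model).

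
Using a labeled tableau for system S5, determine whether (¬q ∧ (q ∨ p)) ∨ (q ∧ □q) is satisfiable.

1. (¬q ∧ (q ∨ p)) ∨ (q ∧ □q), 0
2. q ∧ □q, 0
3. q, 0
4. □q, 0
Accessibility: 0R0

Satisfiable (open branch found)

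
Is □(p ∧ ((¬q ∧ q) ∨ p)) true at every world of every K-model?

Tableau for the negation ¬□(p ∧ ((¬q ∧ q) ∨ p)):
1. ¬□(p ∧ ((¬q ∧ q) ∨ p)), 0
2. ¬(p ∧ ((¬q ∧ q) ∨ p)), 1   [¬□-rule on 1: fresh world 1, 0R1]
3. ¬((¬q ∧ q) ∨ p), 1   [¬∧-rule on 2 (branches; this branch)]
4. ¬(¬q ∧ q), 1   [¬∨-rule on 3]
5. ¬p, 1   [¬∨-rule on 3]
6. ¬q, 1   [¬∧-rule on 4 (branches; this branch)]
Accessibility: 0R1
The negation has an open branch (countermodel exists).

Invalid (countermodel exists)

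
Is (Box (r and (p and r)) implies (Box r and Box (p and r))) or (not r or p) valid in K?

Valid

Tableau for the negation not ((Box (r and (p and r)) implies (Box r and Box (p and r))) or (not r or p)):
1. not ((Box (r and (p and r)) implies (Box r and Box (p and r))) or (not r or p)), u
2. not (Box (r and (p and r)) implies (Box r and Box (p and r))), u
3. not (not r or p), u
4. Box (r and (p and r)), u
5. not (Box r and Box (p and r)), u
6. r, u
7. not p, u
8. not Box (p and r), u
9. not (p and r), v
10. r and (p and r), v
11. r, v
12. p and r, v
13. p, v
14. not r, v
Accessibility: uRv
Branch closes: r and not r both at v.
Every branch of the negation's tableau closes; the branch above is one of them.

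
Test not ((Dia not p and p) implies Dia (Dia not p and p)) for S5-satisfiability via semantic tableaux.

No, unsatisfiable

1. not ((Dia not p and p) implies Dia (Dia not p and p)), 0
2. Dia not p and p, 0
3. not Dia (Dia not p and p), 0
4. Dia not p, 0
5. p, 0
6. not (Dia not p and p), 0
7. not Dia not p, 0
8. not p, 1
9. not (Dia not p and p), 1
10. p, 1
Accessibility: 0R0, 0R1, 1R0, 1R1
Branch closes: p and not p both at 1.
All branches of the tableau close; one closing branch shown above.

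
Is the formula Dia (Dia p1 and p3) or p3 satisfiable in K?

1. Dia (Dia p1 and p3) or p3, 0
2. p3, 0

Satisfiable (open branch found)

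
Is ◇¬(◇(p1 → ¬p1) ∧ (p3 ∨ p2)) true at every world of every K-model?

No, not valid

Tableau for the negation ¬◇¬(◇(p1 → ¬p1) ∧ (p3 ∨ p2)):
1. ¬◇¬(◇(p1 → ¬p1) ∧ (p3 ∨ p2)), w0
The negation has an open branch (countermodel exists).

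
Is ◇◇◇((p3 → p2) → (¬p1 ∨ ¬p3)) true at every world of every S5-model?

No, not valid

Tableau for the negation ¬◇◇◇((p3 → p2) → (¬p1 ∨ ¬p3)):
1. ¬◇◇◇((p3 → p2) → (¬p1 ∨ ¬p3)), u
2. ¬◇◇((p3 → p2) → (¬p1 ∨ ¬p3)), u
3. ¬◇((p3 → p2) → (¬p1 ∨ ¬p3)), u
4. ¬((p3 → p2) → (¬p1 ∨ ¬p3)), u
5. p3 → p2, u
6. ¬(¬p1 ∨ ¬p3), u
7. p1, u
8. p3, u
9. p2, u
Accessibility: uRu
The negation has an open branch (countermodel exists).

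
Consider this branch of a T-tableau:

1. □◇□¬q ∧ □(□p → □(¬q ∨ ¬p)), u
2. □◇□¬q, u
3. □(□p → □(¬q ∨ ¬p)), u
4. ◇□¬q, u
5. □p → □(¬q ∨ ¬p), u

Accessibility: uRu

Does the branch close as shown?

No atom appears with both signs at the same world.

No, open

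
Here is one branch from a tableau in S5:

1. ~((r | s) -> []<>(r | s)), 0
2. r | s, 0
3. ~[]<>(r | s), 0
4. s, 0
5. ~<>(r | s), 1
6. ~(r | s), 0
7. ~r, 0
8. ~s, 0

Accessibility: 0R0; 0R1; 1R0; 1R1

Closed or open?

Closed

Both s and ~s appear at 0.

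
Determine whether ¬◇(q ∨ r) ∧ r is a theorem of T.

Tableau for the negation ¬(¬◇(q ∨ r) ∧ r):
1. ¬(¬◇(q ∨ r) ∧ r), u
2. ¬r, u
Accessibility: uRu
The negation has an open branch (countermodel exists).

Invalid (countermodel exists)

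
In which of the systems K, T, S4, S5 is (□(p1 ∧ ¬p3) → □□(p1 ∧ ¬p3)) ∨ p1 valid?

K-tableau for the negation ¬((□(p1 ∧ ¬p3) → □□(p1 ∧ ¬p3)) ∨ p1):
1. ¬((□(p1 ∧ ¬p3) → □□(p1 ∧ ¬p3)) ∨ p1), w0
2. ¬(□(p1 ∧ ¬p3) → □□(p1 ∧ ¬p3)), w0
3. ¬p1, w0
4. □(p1 ∧ ¬p3), w0
5. ¬□□(p1 ∧ ¬p3), w0
6. ¬□(p1 ∧ ¬p3), w1
7. p1 ∧ ¬p3, w1
8. p1, w1
9. ¬p3, w1
10. ¬(p1 ∧ ¬p3), w2
11. p3, w2
Accessibility: w0Rw1, w1Rw2
Complete open branch: countermodel on a K-frame, so not valid in K.
T-tableau for the negation ¬((□(p1 ∧ ¬p3) → □□(p1 ∧ ¬p3)) ∨ p1):
1. ¬((□(p1 ∧ ¬p3) → □□(p1 ∧ ¬p3)) ∨ p1), w0
2. ¬(□(p1 ∧ ¬p3) → □□(p1 ∧ ¬p3)), w0
3. ¬p1, w0
4. □(p1 ∧ ¬p3), w0
5. ¬□□(p1 ∧ ¬p3), w0
6. p1 ∧ ¬p3, w0
7. p1, w0
8. ¬p3, w0
Accessibility: w0Rw0
Branch closes: p1 and ¬p1 both at w0.
Every branch closes (one shown): valid in T, hence also in S4, S5 (every theorem of T is a theorem of S4 and S5).

T, S4, S5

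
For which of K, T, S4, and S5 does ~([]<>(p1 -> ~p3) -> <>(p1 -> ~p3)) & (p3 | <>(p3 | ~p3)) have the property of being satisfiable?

K-tableau for the formula:
1. ~([]<>(p1 -> ~p3) -> <>(p1 -> ~p3)) & (p3 | <>(p3 | ~p3)), 0
2. ~([]<>(p1 -> ~p3) -> <>(p1 -> ~p3)), 0
3. p3 | <>(p3 | ~p3), 0
4. []<>(p1 -> ~p3), 0
5. ~<>(p1 -> ~p3), 0
6. <>(p3 | ~p3), 0
7. p3 | ~p3, 1
8. <>(p1 -> ~p3), 1
9. ~(p1 -> ~p3), 1
10. p1, 1
11. p3, 1
12. p1 -> ~p3, 2
13. ~p3, 2
Accessibility: 0R1, 1R2
Complete open branch: satisfiable in K.
T-tableau for the formula:
1. ~([]<>(p1 -> ~p3) -> <>(p1 -> ~p3)) & (p3 | <>(p3 | ~p3)), 0
2. ~([]<>(p1 -> ~p3) -> <>(p1 -> ~p3)), 0
3. p3 | <>(p3 | ~p3), 0
4. []<>(p1 -> ~p3), 0
5. ~<>(p1 -> ~p3), 0
6. <>(p1 -> ~p3), 0
7. ~(p1 -> ~p3), 0
8. p1, 0
9. p3, 0
10. <>(p3 | ~p3), 0
11. p1 -> ~p3, 1
12. <>(p1 -> ~p3), 1
13. ~(p1 -> ~p3), 1
14. p1, 1
15. p3, 1
16. ~p3, 1
Accessibility: 0R0, 0R1, 1R1
Branch closes: p3 and ~p3 both at 1.
Every branch closes (one shown): unsatisfiable in T, hence also in S4, S5 (every S4/S5-frame is a T-frame).

K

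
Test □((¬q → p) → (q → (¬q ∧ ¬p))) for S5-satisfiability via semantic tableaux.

Satisfiable

1. □((¬q → p) → (q → (¬q ∧ ¬p))), u
2. (¬q → p) → (q → (¬q ∧ ¬p)), u
3. q → (¬q ∧ ¬p), u
4. ¬q ∧ ¬p, u
5. ¬q, u
6. ¬p, u
Accessibility: uRu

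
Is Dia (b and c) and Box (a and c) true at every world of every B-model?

Tableau for the negation not (Dia (b and c) and Box (a and c)):
1. not (Dia (b and c) and Box (a and c)), u
2. not Box (a and c), u   [neg-and-rule on 1 (branches; this branch)]
3. not (a and c), v   [neg-Box-rule on 2: fresh world v, uRv]
4. not c, v   [neg-and-rule on 3 (branches; this branch)]
Accessibility: uRu, uRv, vRu, vRv
The negation has an open branch (countermodel exists).

No, not valid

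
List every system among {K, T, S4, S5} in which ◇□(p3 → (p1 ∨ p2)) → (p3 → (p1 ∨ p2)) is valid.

S5

S4-tableau for the negation ¬(◇□(p3 → (p1 ∨ p2)) → (p3 → (p1 ∨ p2))):
1. ¬(◇□(p3 → (p1 ∨ p2)) → (p3 → (p1 ∨ p2))), w0
2. ◇□(p3 → (p1 ∨ p2)), w0   [¬→-rule on 1]
3. ¬(p3 → (p1 ∨ p2)), w0   [¬→-rule on 1]
4. p3, w0   [¬→-rule on 3]
5. ¬(p1 ∨ p2), w0   [¬→-rule on 3]
6. ¬p1, w0   [¬∨-rule on 5]
7. ¬p2, w0   [¬∨-rule on 5]
8. □(p3 → (p1 ∨ p2)), w1   [◇-rule on 2: fresh world w1, w0Rw1]
9. p3 → (p1 ∨ p2), w1   [□-rule on 8 via w1Rw1]
10. p1 ∨ p2, w1   [→-rule on 9 (branches; this branch)]
11. p2, w1   [∨-rule on 10 (branches; this branch)]
Accessibility: w0Rw0, w0Rw1, w1Rw1
Complete open branch: countermodel on an S4-frame, so not valid in S4, nor in K, T (the same frame is also a K-frame and a T-frame).
S5-tableau for the negation ¬(◇□(p3 → (p1 ∨ p2)) → (p3 → (p1 ∨ p2))):
1. ¬(◇□(p3 → (p1 ∨ p2)) → (p3 → (p1 ∨ p2))), w0
2. ◇□(p3 → (p1 ∨ p2)), w0   [¬→-rule on 1]
3. ¬(p3 → (p1 ∨ p2)), w0   [¬→-rule on 1]
4. p3, w0   [¬→-rule on 3]
5. ¬(p1 ∨ p2), w0   [¬→-rule on 3]
6. ¬p1, w0   [¬∨-rule on 5]
7. ¬p2, w0   [¬∨-rule on 5]
8. □(p3 → (p1 ∨ p2)), w1   [◇-rule on 2: fresh world w1, w0Rw1]
9. p3 → (p1 ∨ p2), w0   [□-rule on 8 via w1Rw0]
10. p3 → (p1 ∨ p2), w1   [□-rule on 8 via w1Rw1]
11. p1 ∨ p2, w0   [→-rule on 9 (branches; this branch)]
12. p1 ∨ p2, w1   [→-rule on 10 (branches; this branch)]
13. p2, w0   [∨-rule on 11 (branches; this branch)]
Accessibility: w0Rw0, w0Rw1, w1Rw0, w1Rw1
Branch closes: p2 and ¬p2 both at w0.
Every branch closes (one shown): valid in S5.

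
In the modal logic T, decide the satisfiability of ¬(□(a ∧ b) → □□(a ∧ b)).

Satisfiable

1. ¬(□(a ∧ b) → □□(a ∧ b)), u
2. □(a ∧ b), u   [¬→-rule on 1]
3. ¬□□(a ∧ b), u   [¬→-rule on 1]
4. a ∧ b, u   [□-rule on 2 via uRu]
5. a, u   [∧-rule on 4]
6. b, u   [∧-rule on 4]
7. ¬□(a ∧ b), v   [¬□-rule on 3: fresh world v, uRv]
8. a ∧ b, v   [□-rule on 2 via uRv]
9. a, v   [∧-rule on 8]
10. b, v   [∧-rule on 8]
11. ¬(a ∧ b), w   [¬□-rule on 7: fresh world w, vRw]
12. ¬b, w   [¬∧-rule on 11 (branches; this branch)]
Accessibility: uRu, uRv, vRv, vRw, wRw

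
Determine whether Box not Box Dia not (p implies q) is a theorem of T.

Not valid

Tableau for the negation not Box not Box Dia not (p implies q):
1. not Box not Box Dia not (p implies q), u
2. Box Dia not (p implies q), v   [neg-Box-rule on 1: fresh world v, uRv]
3. Dia not (p implies q), v   [Box-rule on 2 via vRv]
4. not (p implies q), w   [Dia-rule on 3: fresh world w, vRw]
5. p, w   [neg-implies-rule on 4]
6. not q, w   [neg-implies-rule on 4]
7. Dia not (p implies q), w   [Box-rule on 2 via vRw]
8. not (p implies q), x   [Dia-rule on 7: fresh world x, wRx]
9. p, x   [neg-implies-rule on 8]
10. not q, x   [neg-implies-rule on 8]
Accessibility: uRu, uRv, vRv, vRw, wRw, wRx, xRx
The negation has an open branch (countermodel exists).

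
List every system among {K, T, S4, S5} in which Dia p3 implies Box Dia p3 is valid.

S5-tableau for the negation not (Dia p3 implies Box Dia p3):
1. not (Dia p3 implies Box Dia p3), w0
2. Dia p3, w0   [neg-implies-rule on 1]
3. not Box Dia p3, w0   [neg-implies-rule on 1]
4. p3, w1   [Dia-rule on 2: fresh world w1, w0Rw1]
5. not Dia p3, w2   [neg-Box-rule on 3: fresh world w2, w0Rw2]
6. not p3, w0   [neg-Dia-rule on 5 via w2Rw0]
7. not p3, w1   [neg-Dia-rule on 5 via w2Rw1]
Accessibility: w0Rw0, w0Rw1, w0Rw2, w1Rw0, w1Rw1, w1Rw2, w2Rw0, w2Rw1, w2Rw2
Branch closes: p3 and not p3 both at w1.
Every branch closes (one shown): valid in S5.
S4-tableau for the negation not (Dia p3 implies Box Dia p3):
1. not (Dia p3 implies Box Dia p3), w0
2. Dia p3, w0   [neg-implies-rule on 1]
3. not Box Dia p3, w0   [neg-implies-rule on 1]
4. p3, w1   [Dia-rule on 2: fresh world w1, w0Rw1]
5. not Dia p3, w2   [neg-Box-rule on 3: fresh world w2, w0Rw2]
6. not p3, w2   [neg-Dia-rule on 5 via w2Rw2]
Accessibility: w0Rw0, w0Rw1, w0Rw2, w1Rw1, w2Rw2
Complete open branch: countermodel on an S4-frame, so not valid in S4, nor in K, T (the same frame is also a K-frame and a T-frame).

S5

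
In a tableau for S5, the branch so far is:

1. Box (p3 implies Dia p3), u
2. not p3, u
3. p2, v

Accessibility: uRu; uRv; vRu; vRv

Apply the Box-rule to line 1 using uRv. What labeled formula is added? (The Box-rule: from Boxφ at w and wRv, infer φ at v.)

p3 implies Dia p3, v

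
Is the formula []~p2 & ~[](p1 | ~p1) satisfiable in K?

No, unsatisfiable

1. []~p2 & ~[](p1 | ~p1), w0
2. []~p2, w0
3. ~[](p1 | ~p1), w0
4. ~(p1 | ~p1), w1
5. ~p1, w1
6. p1, w1
Accessibility: w0Rw1
Branch closes: p1 and ~p1 both at w1.
All branches of the tableau close; one closing branch shown above.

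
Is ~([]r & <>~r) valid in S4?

Tableau for the negation []r & <>~r:
1. []r & <>~r, w0
2. []r, w0
3. <>~r, w0
4. r, w0
5. ~r, w1
6. r, w1
Accessibility: w0Rw0, w0Rw1, w1Rw1
Branch closes: r and ~r both at w1.
Every branch of the negation's tableau closes; the branch above is one of them.

Valid in S4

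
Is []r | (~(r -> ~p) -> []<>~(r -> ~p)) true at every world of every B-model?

Tableau for the negation ~([]r | (~(r -> ~p) -> []<>~(r -> ~p))):
1. ~([]r | (~(r -> ~p) -> []<>~(r -> ~p))), w0
2. ~[]r, w0
3. ~(~(r -> ~p) -> []<>~(r -> ~p)), w0
4. ~(r -> ~p), w0
5. ~[]<>~(r -> ~p), w0
6. r, w0
7. p, w0
8. ~r, w1
9. ~<>~(r -> ~p), w2
10. r -> ~p, w0
11. r -> ~p, w2
12. ~p, w0
Accessibility: w0Rw0, w0Rw1, w0Rw2, w1Rw0, w1Rw1, w2Rw0, w2Rw2
Branch closes: p and ~p both at w0.
Every branch of the negation's tableau closes; the branch above is one of them.

Yes, valid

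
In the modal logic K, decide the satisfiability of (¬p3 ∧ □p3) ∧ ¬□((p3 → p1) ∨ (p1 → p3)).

No, unsatisfiable

1. (¬p3 ∧ □p3) ∧ ¬□((p3 → p1) ∨ (p1 → p3)), u
2. ¬p3 ∧ □p3, u   [∧-rule on 1]
3. ¬□((p3 → p1) ∨ (p1 → p3)), u   [∧-rule on 1]
4. ¬p3, u   [∧-rule on 2]
5. □p3, u   [∧-rule on 2]
6. ¬((p3 → p1) ∨ (p1 → p3)), v   [¬□-rule on 3: fresh world v, uRv]
7. ¬(p3 → p1), v   [¬∨-rule on 6]
8. ¬(p1 → p3), v   [¬∨-rule on 6]
9. p3, v   [¬→-rule on 7]
10. ¬p1, v   [¬→-rule on 7]
11. p1, v   [¬→-rule on 8]
12. ¬p3, v   [¬→-rule on 8]
Accessibility: uRv
Branch closes: p1 and ¬p1 both at v.
All branches of the tableau close; one closing branch shown above.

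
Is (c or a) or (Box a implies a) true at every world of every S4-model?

Yes, valid

Tableau for the negation not ((c or a) or (Box a implies a)):
1. not ((c or a) or (Box a implies a)), u
2. not (c or a), u
3. not (Box a implies a), u
4. not c, u
5. not a, u
6. Box a, u
7. a, u
Accessibility: uRu
Branch closes: a and not a both at u.
All branches of the negation close; one closing branch shown above.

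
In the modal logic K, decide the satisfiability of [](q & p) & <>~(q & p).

No, unsatisfiable

1. [](q & p) & <>~(q & p), u
2. [](q & p), u   [&-rule on 1]
3. <>~(q & p), u   [&-rule on 1]
4. ~(q & p), v   [<>-rule on 3: fresh world v, uRv]
5. q & p, v   [[]-rule on 2 via uRv]
6. q, v   [&-rule on 5]
7. p, v   [&-rule on 5]
8. ~p, v   [~&-rule on 4 (branches; this branch)]
Accessibility: uRv
Branch closes: p and ~p both at v.
(One branch shown.) All branches close.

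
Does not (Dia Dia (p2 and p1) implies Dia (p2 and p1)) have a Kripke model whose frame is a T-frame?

Satisfiable (open branch found)

1. not (Dia Dia (p2 and p1) implies Dia (p2 and p1)), u
2. Dia Dia (p2 and p1), u   [neg-implies-rule on 1]
3. not Dia (p2 and p1), u   [neg-implies-rule on 1]
4. not (p2 and p1), u   [neg-Dia-rule on 3 via uRu]
5. not p1, u   [neg-and-rule on 4 (branches; this branch)]
6. Dia (p2 and p1), v   [Dia-rule on 2: fresh world v, uRv]
7. not (p2 and p1), v   [neg-Dia-rule on 3 via uRv]
8. not p1, v   [neg-and-rule on 7 (branches; this branch)]
9. p2 and p1, w   [Dia-rule on 6: fresh world w, vRw]
10. p2, w   [and-rule on 9]
11. p1, w   [and-rule on 9]
Accessibility: uRu, uRv, vRv, vRw, wRw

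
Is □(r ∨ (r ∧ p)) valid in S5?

Tableau for the negation ¬□(r ∨ (r ∧ p)):
1. ¬□(r ∨ (r ∧ p)), w0
2. ¬(r ∨ (r ∧ p)), w1   [¬□-rule on 1: fresh world w1, w0Rw1]
3. ¬r, w1   [¬∨-rule on 2]
4. ¬(r ∧ p), w1   [¬∨-rule on 2]
5. ¬p, w1   [¬∧-rule on 4 (branches; this branch)]
Accessibility: w0Rw0, w0Rw1, w1Rw0, w1Rw1
The negation has an open branch (countermodel exists).

No, not valid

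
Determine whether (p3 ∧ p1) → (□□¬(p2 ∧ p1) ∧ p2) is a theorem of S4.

Tableau for the negation ¬((p3 ∧ p1) → (□□¬(p2 ∧ p1) ∧ p2)):
1. ¬((p3 ∧ p1) → (□□¬(p2 ∧ p1) ∧ p2)), u
2. p3 ∧ p1, u   [¬→-rule on 1]
3. ¬(□□¬(p2 ∧ p1) ∧ p2), u   [¬→-rule on 1]
4. p3, u   [∧-rule on 2]
5. p1, u   [∧-rule on 2]
6. ¬p2, u   [¬∧-rule on 3 (branches; this branch)]
Accessibility: uRu
The negation has an open branch (countermodel exists).

Not valid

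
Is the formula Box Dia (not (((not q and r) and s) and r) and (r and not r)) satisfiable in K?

1. Box Dia (not (((not q and r) and s) and r) and (r and not r)), 0

Yes, satisfiable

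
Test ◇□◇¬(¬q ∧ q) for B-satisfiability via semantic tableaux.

Satisfiable

1. ◇□◇¬(¬q ∧ q), u
2. □◇¬(¬q ∧ q), v   [◇-rule on 1: fresh world v, uRv]
3. ◇¬(¬q ∧ q), u   [□-rule on 2 via vRu]
4. ◇¬(¬q ∧ q), v   [□-rule on 2 via vRv]
5. ¬(¬q ∧ q), w   [◇-rule on 3: fresh world w, uRw]
6. ¬q, w   [¬∧-rule on 5 (branches; this branch)]
7. ¬(¬q ∧ q), x   [◇-rule on 4: fresh world x, vRx]
8. ◇¬(¬q ∧ q), x   [□-rule on 2 via vRx]
9. ¬q, x   [¬∧-rule on 7 (branches; this branch)]
10. ¬(¬q ∧ q), y   [◇-rule on 8: fresh world y, xRy]
11. ¬q, y   [¬∧-rule on 10 (branches; this branch)]
Accessibility: uRu, uRv, uRw, vRu, vRv, vRx, wRu, wRw, xRv, xRx, xRy, yRx, yRy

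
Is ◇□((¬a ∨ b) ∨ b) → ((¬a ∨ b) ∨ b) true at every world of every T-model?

Invalid (countermodel exists)

Tableau for the negation ¬(◇□((¬a ∨ b) ∨ b) → ((¬a ∨ b) ∨ b)):
1. ¬(◇□((¬a ∨ b) ∨ b) → ((¬a ∨ b) ∨ b)), 0
2. ◇□((¬a ∨ b) ∨ b), 0
3. ¬((¬a ∨ b) ∨ b), 0
4. ¬(¬a ∨ b), 0
5. ¬b, 0
6. a, 0
7. □((¬a ∨ b) ∨ b), 1
8. (¬a ∨ b) ∨ b, 1
9. b, 1
Accessibility: 0R0, 0R1, 1R1
The negation has an open branch (countermodel exists).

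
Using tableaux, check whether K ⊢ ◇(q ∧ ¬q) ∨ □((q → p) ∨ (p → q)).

Tableau for the negation ¬(◇(q ∧ ¬q) ∨ □((q → p) ∨ (p → q))):
1. ¬(◇(q ∧ ¬q) ∨ □((q → p) ∨ (p → q))), u
2. ¬◇(q ∧ ¬q), u
3. ¬□((q → p) ∨ (p → q)), u
4. ¬((q → p) ∨ (p → q)), v
5. ¬(q → p), v
6. ¬(p → q), v
7. q, v
8. ¬p, v
9. p, v
10. ¬q, v
Accessibility: uRv
Branch closes: p and ¬p both at v.
All branches of the negation close; one closing branch shown above.

Valid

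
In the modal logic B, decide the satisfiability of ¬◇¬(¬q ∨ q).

1. ¬◇¬(¬q ∨ q), u
2. ¬q ∨ q, u
3. q, u
Accessibility: uRu

Satisfiable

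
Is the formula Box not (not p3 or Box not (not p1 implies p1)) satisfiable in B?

1. Box not (not p3 or Box not (not p1 implies p1)), 0
2. not (not p3 or Box not (not p1 implies p1)), 0
3. p3, 0
4. not Box not (not p1 implies p1), 0
5. not p1 implies p1, 1
6. not (not p3 or Box not (not p1 implies p1)), 1
7. p3, 1
8. not Box not (not p1 implies p1), 1
9. p1, 1
10. not p1 implies p1, 2
11. p1, 2
Accessibility: 0R0, 0R1, 1R0, 1R1, 1R2, 2R1, 2R2

Satisfiable (open branch found)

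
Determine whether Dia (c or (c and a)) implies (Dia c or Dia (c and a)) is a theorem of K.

Tableau for the negation not (Dia (c or (c and a)) implies (Dia c or Dia (c and a))):
1. not (Dia (c or (c and a)) implies (Dia c or Dia (c and a))), 0
2. Dia (c or (c and a)), 0   [neg-implies-rule on 1]
3. not (Dia c or Dia (c and a)), 0   [neg-implies-rule on 1]
4. not Dia c, 0   [neg-or-rule on 3]
5. not Dia (c and a), 0   [neg-or-rule on 3]
6. c or (c and a), 1   [Dia-rule on 2: fresh world 1, 0R1]
7. not c, 1   [neg-Dia-rule on 4 via 0R1]
8. not (c and a), 1   [neg-Dia-rule on 5 via 0R1]
9. c and a, 1   [or-rule on 6 (branches; this branch)]
10. c, 1   [and-rule on 9]
11. a, 1   [and-rule on 9]
Accessibility: 0R1
Branch closes: c and not c both at 1.
Every branch of the negation's tableau closes; the branch above is one of them.

Valid in K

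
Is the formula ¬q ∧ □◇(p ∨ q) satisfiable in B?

Satisfiable

1. ¬q ∧ □◇(p ∨ q), 0
2. ¬q, 0
3. □◇(p ∨ q), 0
4. ◇(p ∨ q), 0
5. p ∨ q, 1
6. ◇(p ∨ q), 1
7. q, 1
8. p ∨ q, 2
9. q, 2
Accessibility: 0R0, 0R1, 1R0, 1R1, 1R2, 2R1, 2R2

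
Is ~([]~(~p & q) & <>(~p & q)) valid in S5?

Tableau for the negation []~(~p & q) & <>(~p & q):
1. []~(~p & q) & <>(~p & q), 0
2. []~(~p & q), 0   [&-rule on 1]
3. <>(~p & q), 0   [&-rule on 1]
4. ~(~p & q), 0   [[]-rule on 2 via 0R0]
5. ~q, 0   [~&-rule on 4 (branches; this branch)]
6. ~p & q, 1   [<>-rule on 3: fresh world 1, 0R1]
7. ~p, 1   [&-rule on 6]
8. q, 1   [&-rule on 6]
9. ~(~p & q), 1   [[]-rule on 2 via 0R1]
10. ~q, 1   [~&-rule on 9 (branches; this branch)]
Accessibility: 0R0, 0R1, 1R0, 1R1
Branch closes: q and ~q both at 1.
Every branch of the negation's tableau closes; the branch above is one of them.

Valid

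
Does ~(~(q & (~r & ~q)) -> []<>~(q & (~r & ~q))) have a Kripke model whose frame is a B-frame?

Unsatisfiable

1. ~(~(q & (~r & ~q)) -> []<>~(q & (~r & ~q))), w0
2. ~(q & (~r & ~q)), w0
3. ~[]<>~(q & (~r & ~q)), w0
4. ~(~r & ~q), w0
5. q, w0
6. ~<>~(q & (~r & ~q)), w1
7. q & (~r & ~q), w0
8. ~r & ~q, w0
9. ~r, w0
10. ~q, w0
Accessibility: w0Rw0, w0Rw1, w1Rw0, w1Rw1
Branch closes: q and ~q both at w0.
All branches of the tableau close; one closing branch shown above.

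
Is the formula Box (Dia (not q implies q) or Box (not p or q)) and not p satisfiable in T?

Satisfiable (open branch found)

1. Box (Dia (not q implies q) or Box (not p or q)) and not p, w0
2. Box (Dia (not q implies q) or Box (not p or q)), w0
3. not p, w0
4. Dia (not q implies q) or Box (not p or q), w0
5. Box (not p or q), w0
6. not p or q, w0
7. q, w0
Accessibility: w0Rw0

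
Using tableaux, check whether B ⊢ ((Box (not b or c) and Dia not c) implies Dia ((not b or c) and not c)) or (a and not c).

Valid

Tableau for the negation not (((Box (not b or c) and Dia not c) implies Dia ((not b or c) and not c)) or (a and not c)):
1. not (((Box (not b or c) and Dia not c) implies Dia ((not b or c) and not c)) or (a and not c)), u
2. not ((Box (not b or c) and Dia not c) implies Dia ((not b or c) and not c)), u
3. not (a and not c), u
4. Box (not b or c) and Dia not c, u
5. not Dia ((not b or c) and not c), u
6. Box (not b or c), u
7. Dia not c, u
8. not ((not b or c) and not c), u
9. not b or c, u
10. c, u
11. not c, v
12. not ((not b or c) and not c), v
13. not b or c, v
14. not (not b or c), v
15. b, v
16. c, v
Accessibility: uRu, uRv, vRu, vRv
Branch closes: c and not c both at v.
All branches of the negation close; one closing branch shown above.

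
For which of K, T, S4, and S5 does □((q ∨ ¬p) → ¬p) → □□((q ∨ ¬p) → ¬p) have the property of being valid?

S4-tableau for the negation ¬(□((q ∨ ¬p) → ¬p) → □□((q ∨ ¬p) → ¬p)):
1. ¬(□((q ∨ ¬p) → ¬p) → □□((q ∨ ¬p) → ¬p)), u
2. □((q ∨ ¬p) → ¬p), u
3. ¬□□((q ∨ ¬p) → ¬p), u
4. (q ∨ ¬p) → ¬p, u
5. ¬(q ∨ ¬p), u
6. ¬q, u
7. p, u
8. ¬□((q ∨ ¬p) → ¬p), v
9. (q ∨ ¬p) → ¬p, v
10. ¬(q ∨ ¬p), v
11. ¬q, v
12. p, v
13. ¬((q ∨ ¬p) → ¬p), w
14. q ∨ ¬p, w
15. p, w
16. (q ∨ ¬p) → ¬p, w
17. q, w
18. ¬(q ∨ ¬p), w
19. ¬q, w
Accessibility: uRu, uRv, uRw, vRv, vRw, wRw
Branch closes: q and ¬q both at w.
Every branch closes (one shown): valid in S4, hence also in S5 (every theorem of S4 is a theorem of S5).
T-tableau for the negation ¬(□((q ∨ ¬p) → ¬p) → □□((q ∨ ¬p) → ¬p)):
1. ¬(□((q ∨ ¬p) → ¬p) → □□((q ∨ ¬p) → ¬p)), u
2. □((q ∨ ¬p) → ¬p), u
3. ¬□□((q ∨ ¬p) → ¬p), u
4. (q ∨ ¬p) → ¬p, u
5. ¬p, u
6. ¬□((q ∨ ¬p) → ¬p), v
7. (q ∨ ¬p) → ¬p, v
8. ¬p, v
9. ¬((q ∨ ¬p) → ¬p), w
10. q ∨ ¬p, w
11. p, w
12. q, w
Accessibility: uRu, uRv, vRv, vRw, wRw
Complete open branch: countermodel on a T-frame, so not valid in T, nor in K (the same frame is also a K-frame).

S4, S5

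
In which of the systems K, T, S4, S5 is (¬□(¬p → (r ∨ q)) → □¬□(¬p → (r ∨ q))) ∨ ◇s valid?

S5

S4-tableau for the negation ¬((¬□(¬p → (r ∨ q)) → □¬□(¬p → (r ∨ q))) ∨ ◇s):
1. ¬((¬□(¬p → (r ∨ q)) → □¬□(¬p → (r ∨ q))) ∨ ◇s), 0
2. ¬(¬□(¬p → (r ∨ q)) → □¬□(¬p → (r ∨ q))), 0
3. ¬◇s, 0
4. ¬□(¬p → (r ∨ q)), 0
5. ¬□¬□(¬p → (r ∨ q)), 0
6. ¬s, 0
7. ¬(¬p → (r ∨ q)), 1
8. ¬p, 1
9. ¬(r ∨ q), 1
10. ¬r, 1
11. ¬q, 1
12. ¬s, 1
13. □(¬p → (r ∨ q)), 2
14. ¬s, 2
15. ¬p → (r ∨ q), 2
16. r ∨ q, 2
17. q, 2
Accessibility: 0R0, 0R1, 0R2, 1R1, 2R2
Complete open branch: countermodel on an S4-frame, so not valid in S4, nor in K, T (the same frame is also a K-frame and a T-frame).
S5-tableau for the negation ¬((¬□(¬p → (r ∨ q)) → □¬□(¬p → (r ∨ q))) ∨ ◇s):
1. ¬((¬□(¬p → (r ∨ q)) → □¬□(¬p → (r ∨ q))) ∨ ◇s), 0
2. ¬(¬□(¬p → (r ∨ q)) → □¬□(¬p → (r ∨ q))), 0
3. ¬◇s, 0
4. ¬□(¬p → (r ∨ q)), 0
5. ¬□¬□(¬p → (r ∨ q)), 0
6. ¬s, 0
7. ¬(¬p → (r ∨ q)), 1
8. ¬p, 1
9. ¬(r ∨ q), 1
10. ¬r, 1
11. ¬q, 1
12. ¬s, 1
13. □(¬p → (r ∨ q)), 2
14. ¬s, 2
15. ¬p → (r ∨ q), 0
16. ¬p → (r ∨ q), 1
17. ¬p → (r ∨ q), 2
18. r ∨ q, 0
19. r ∨ q, 1
20. r ∨ q, 2
21. q, 0
22. q, 1
Accessibility: 0R0, 0R1, 0R2, 1R0, 1R1, 1R2, 2R0, 2R1, 2R2
Branch closes: q and ¬q both at 1.
Every branch closes (one shown): valid in S5.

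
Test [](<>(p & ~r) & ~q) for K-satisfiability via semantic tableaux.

1. [](<>(p & ~r) & ~q), 0

Satisfiable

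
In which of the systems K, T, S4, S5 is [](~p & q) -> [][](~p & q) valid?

S4, S5

S4-tableau for the negation ~([](~p & q) -> [][](~p & q)):
1. ~([](~p & q) -> [][](~p & q)), w0
2. [](~p & q), w0
3. ~[][](~p & q), w0
4. ~p & q, w0
5. ~p, w0
6. q, w0
7. ~[](~p & q), w1
8. ~p & q, w1
9. ~p, w1
10. q, w1
11. ~(~p & q), w2
12. ~p & q, w2
13. ~p, w2
14. q, w2
15. ~q, w2
Accessibility: w0Rw0, w0Rw1, w0Rw2, w1Rw1, w1Rw2, w2Rw2
Branch closes: q and ~q both at w2.
Every branch closes (one shown): valid in S4, hence also in S5 (every theorem of S4 is a theorem of S5).
T-tableau for the negation ~([](~p & q) -> [][](~p & q)):
1. ~([](~p & q) -> [][](~p & q)), w0
2. [](~p & q), w0
3. ~[][](~p & q), w0
4. ~p & q, w0
5. ~p, w0
6. q, w0
7. ~[](~p & q), w1
8. ~p & q, w1
9. ~p, w1
10. q, w1
11. ~(~p & q), w2
12. ~q, w2
Accessibility: w0Rw0, w0Rw1, w1Rw1, w1Rw2, w2Rw2
Complete open branch: countermodel on a T-frame, so not valid in T, nor in K (the same frame is also a K-frame).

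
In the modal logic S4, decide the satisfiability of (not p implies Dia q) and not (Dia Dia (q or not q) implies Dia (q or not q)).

No, unsatisfiable

1. (not p implies Dia q) and not (Dia Dia (q or not q) implies Dia (q or not q)), 0
2. not p implies Dia q, 0
3. not (Dia Dia (q or not q) implies Dia (q or not q)), 0
4. Dia Dia (q or not q), 0
5. not Dia (q or not q), 0
6. not (q or not q), 0
7. not q, 0
8. q, 0
Accessibility: 0R0
Branch closes: q and not q both at 0.
Every branch closes; the branch above is one of them.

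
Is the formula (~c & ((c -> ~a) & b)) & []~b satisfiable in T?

1. (~c & ((c -> ~a) & b)) & []~b, w0
2. ~c & ((c -> ~a) & b), w0   [&-rule on 1]
3. []~b, w0   [&-rule on 1]
4. ~c, w0   [&-rule on 2]
5. (c -> ~a) & b, w0   [&-rule on 2]
6. c -> ~a, w0   [&-rule on 5]
7. b, w0   [&-rule on 5]
8. ~b, w0   [[]-rule on 3 via w0Rw0]
Accessibility: w0Rw0
Branch closes: b and ~b both at w0.
(One branch shown.) All branches close.

Unsatisfiable (every branch closes)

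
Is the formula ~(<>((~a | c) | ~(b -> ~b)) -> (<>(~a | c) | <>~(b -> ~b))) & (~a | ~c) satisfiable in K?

1. ~(<>((~a | c) | ~(b -> ~b)) -> (<>(~a | c) | <>~(b -> ~b))) & (~a | ~c), u
2. ~(<>((~a | c) | ~(b -> ~b)) -> (<>(~a | c) | <>~(b -> ~b))), u
3. ~a | ~c, u
4. <>((~a | c) | ~(b -> ~b)), u
5. ~(<>(~a | c) | <>~(b -> ~b)), u
6. ~<>(~a | c), u
7. ~<>~(b -> ~b), u
8. ~c, u
9. (~a | c) | ~(b -> ~b), v
10. ~(~a | c), v
11. a, v
12. ~c, v
13. b -> ~b, v
14. ~(b -> ~b), v
15. b, v
16. ~b, v
Accessibility: uRv
Branch closes: b and ~b both at v.
(One branch shown.) All branches close.

No, unsatisfiable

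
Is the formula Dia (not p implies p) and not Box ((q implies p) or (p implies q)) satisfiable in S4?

1. Dia (not p implies p) and not Box ((q implies p) or (p implies q)), u
2. Dia (not p implies p), u
3. not Box ((q implies p) or (p implies q)), u
4. not p implies p, v
5. p, v
6. not ((q implies p) or (p implies q)), w
7. not (q implies p), w
8. not (p implies q), w
9. q, w
10. not p, w
11. p, w
12. not q, w
Accessibility: uRu, uRv, uRw, vRv, wRw
Branch closes: p and not p both at w.
(One branch shown.) All branches close.

No, unsatisfiable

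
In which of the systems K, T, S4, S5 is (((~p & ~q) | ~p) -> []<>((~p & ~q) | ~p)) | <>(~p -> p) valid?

K-tableau for the negation ~((((~p & ~q) | ~p) -> []<>((~p & ~q) | ~p)) | <>(~p -> p)):
1. ~((((~p & ~q) | ~p) -> []<>((~p & ~q) | ~p)) | <>(~p -> p)), u
2. ~(((~p & ~q) | ~p) -> []<>((~p & ~q) | ~p)), u
3. ~<>(~p -> p), u
4. (~p & ~q) | ~p, u
5. ~[]<>((~p & ~q) | ~p), u
6. ~p, u
7. ~<>((~p & ~q) | ~p), v
8. ~(~p -> p), v
9. ~p, v
Accessibility: uRv
Complete open branch: countermodel on a K-frame, so not valid in K.
T-tableau for the negation ~((((~p & ~q) | ~p) -> []<>((~p & ~q) | ~p)) | <>(~p -> p)):
1. ~((((~p & ~q) | ~p) -> []<>((~p & ~q) | ~p)) | <>(~p -> p)), u
2. ~(((~p & ~q) | ~p) -> []<>((~p & ~q) | ~p)), u
3. ~<>(~p -> p), u
4. (~p & ~q) | ~p, u
5. ~[]<>((~p & ~q) | ~p), u
6. ~(~p -> p), u
7. ~p, u
8. ~p & ~q, u
9. ~q, u
10. ~<>((~p & ~q) | ~p), v
11. ~(~p -> p), v
12. ~p, v
13. ~((~p & ~q) | ~p), v
14. ~(~p & ~q), v
15. p, v
Accessibility: uRu, uRv, vRv
Branch closes: p and ~p both at v.
Every branch closes (one shown): valid in T, hence also in S4, S5 (every theorem of T is a theorem of S4 and S5).

T, S4, S5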